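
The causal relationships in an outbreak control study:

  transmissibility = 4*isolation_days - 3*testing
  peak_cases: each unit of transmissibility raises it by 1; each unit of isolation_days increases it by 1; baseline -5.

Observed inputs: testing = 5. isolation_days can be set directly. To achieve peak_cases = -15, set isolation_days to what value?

isolation_days = 1

Substituting into the transmissibility equation gives transmissibility = 4*isolation_days - 15.
So peak_cases = 5*isolation_days - 20.
Solve 5*isolation_days - 20 = -15: isolation_days = (-15 + 20) / 5 = 1.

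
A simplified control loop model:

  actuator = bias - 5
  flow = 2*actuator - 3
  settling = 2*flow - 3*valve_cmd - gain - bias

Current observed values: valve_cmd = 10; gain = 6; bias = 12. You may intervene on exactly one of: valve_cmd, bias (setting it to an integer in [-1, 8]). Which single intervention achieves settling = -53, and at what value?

set bias = 3

Intervening on valve_cmd: settling = -3*valve_cmd + 4. Reaching -53 requires valve_cmd = 19, outside [-1, 8].
Intervening on bias: with other inputs at their observed values, settling = 3*bias - 62. Solving for -53 gives bias = 3, within [-1, 8].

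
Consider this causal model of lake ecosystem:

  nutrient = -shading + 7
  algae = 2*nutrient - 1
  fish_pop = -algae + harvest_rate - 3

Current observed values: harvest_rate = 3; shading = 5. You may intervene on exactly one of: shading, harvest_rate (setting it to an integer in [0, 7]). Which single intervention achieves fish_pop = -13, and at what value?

set shading = 0

Intervening on shading: with other inputs at their observed values, fish_pop = 2*shading - 13. Solving for -13 gives shading = 0, within [0, 7].
Intervening on harvest_rate: fish_pop = harvest_rate - 6. Reaching -13 requires harvest_rate = -7, outside [0, 7].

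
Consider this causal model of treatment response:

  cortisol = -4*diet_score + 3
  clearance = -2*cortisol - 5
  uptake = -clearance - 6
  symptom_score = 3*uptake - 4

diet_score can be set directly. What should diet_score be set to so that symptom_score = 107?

Substituting into the clearance equation gives clearance = 8*diet_score - 11.
So uptake = -8*diet_score + 5.
Substituting into the symptom_score equation gives symptom_score = -24*diet_score + 11.
Solve -24*diet_score + 11 = 107: diet_score = (107 - 11) / -24 = -4.

diet_score = -4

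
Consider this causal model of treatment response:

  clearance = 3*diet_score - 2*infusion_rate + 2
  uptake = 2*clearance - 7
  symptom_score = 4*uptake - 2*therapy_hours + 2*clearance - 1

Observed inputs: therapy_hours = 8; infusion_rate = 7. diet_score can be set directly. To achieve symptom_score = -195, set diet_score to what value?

Substituting into the clearance equation gives clearance = 3*diet_score - 12.
So uptake = 6*diet_score - 31.
So symptom_score = 30*diet_score - 165.
Solve 30*diet_score - 165 = -195: diet_score = (-195 + 165) / 30 = -1.

diet_score = -1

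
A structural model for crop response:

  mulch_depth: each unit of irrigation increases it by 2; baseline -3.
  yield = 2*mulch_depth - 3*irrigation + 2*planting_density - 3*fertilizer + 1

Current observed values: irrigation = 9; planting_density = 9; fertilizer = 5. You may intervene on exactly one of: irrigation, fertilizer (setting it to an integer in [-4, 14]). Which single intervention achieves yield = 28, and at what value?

set fertilizer = -2

Intervening on irrigation: yield = irrigation - 2. Reaching 28 requires irrigation = 30, outside [-4, 14].
Intervening on fertilizer: with other inputs at their observed values, yield = -3*fertilizer + 22. Solving for 28 gives fertilizer = -2, within [-4, 14].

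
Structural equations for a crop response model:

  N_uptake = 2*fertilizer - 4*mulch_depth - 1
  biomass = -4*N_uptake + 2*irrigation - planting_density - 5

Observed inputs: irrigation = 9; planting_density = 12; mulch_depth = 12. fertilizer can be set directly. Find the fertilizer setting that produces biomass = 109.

fertilizer = 11

Substituting into the N_uptake equation gives N_uptake = 2*fertilizer - 49.
So biomass = -8*fertilizer + 197.
Solve -8*fertilizer + 197 = 109: fertilizer = (109 - 197) / -8 = 11.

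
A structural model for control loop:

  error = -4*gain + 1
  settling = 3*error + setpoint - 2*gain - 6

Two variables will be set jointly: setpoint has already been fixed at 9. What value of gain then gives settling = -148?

gain = 11

With setpoint held at 9:
Substituting into the settling equation gives settling = -14*gain + 6.
Solve -14*gain + 6 = -148: gain = (-148 - 6) / -14 = 11.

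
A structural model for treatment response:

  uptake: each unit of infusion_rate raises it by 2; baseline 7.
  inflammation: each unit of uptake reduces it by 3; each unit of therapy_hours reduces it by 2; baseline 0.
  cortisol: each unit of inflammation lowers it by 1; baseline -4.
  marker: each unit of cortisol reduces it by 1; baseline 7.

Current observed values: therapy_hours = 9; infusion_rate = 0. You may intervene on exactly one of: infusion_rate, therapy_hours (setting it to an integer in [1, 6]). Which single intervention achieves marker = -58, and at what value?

set infusion_rate = 5

Intervening on infusion_rate: with other inputs at their observed values, marker = -6*infusion_rate - 28. Solving for -58 gives infusion_rate = 5, within [1, 6].
Intervening on therapy_hours: marker = -2*therapy_hours - 10. Reaching -58 requires therapy_hours = 24, outside [1, 6].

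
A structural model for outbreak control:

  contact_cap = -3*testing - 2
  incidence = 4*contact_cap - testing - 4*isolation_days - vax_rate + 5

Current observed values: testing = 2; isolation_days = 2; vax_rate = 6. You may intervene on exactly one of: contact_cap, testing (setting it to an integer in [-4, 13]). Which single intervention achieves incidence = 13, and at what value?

Intervening on contact_cap: with other inputs at their observed values, incidence = 4*contact_cap - 11. Solving for 13 gives contact_cap = 6, within [-4, 13].
Intervening on testing: incidence = -13*testing - 17. Reaching 13 requires testing = -30/13, not an integer.

set contact_cap = 6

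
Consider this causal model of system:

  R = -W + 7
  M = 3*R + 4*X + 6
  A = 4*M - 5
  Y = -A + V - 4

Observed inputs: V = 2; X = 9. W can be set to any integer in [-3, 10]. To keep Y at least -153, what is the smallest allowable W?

W = 8

Substituting into the M equation gives M = -3*W + 63.
Substituting into the A equation gives A = -12*W + 247.
Y becomes 12*W - 249.
Require 12*W - 249 ≥ -153, so W ≥ 8.
The smallest integer in [-3, 10] satisfying this is 8.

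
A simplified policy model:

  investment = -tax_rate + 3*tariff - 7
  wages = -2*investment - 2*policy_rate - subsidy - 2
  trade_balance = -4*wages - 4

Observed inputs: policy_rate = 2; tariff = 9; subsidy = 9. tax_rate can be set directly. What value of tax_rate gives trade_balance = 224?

tax_rate = -1

Substituting into the investment equation gives investment = -tax_rate + 20.
Substituting into the wages equation gives wages = 2*tax_rate - 55.
This gives trade_balance = -8*tax_rate + 216.
Solve -8*tax_rate + 216 = 224: tax_rate = (224 - 216) / -8 = -1.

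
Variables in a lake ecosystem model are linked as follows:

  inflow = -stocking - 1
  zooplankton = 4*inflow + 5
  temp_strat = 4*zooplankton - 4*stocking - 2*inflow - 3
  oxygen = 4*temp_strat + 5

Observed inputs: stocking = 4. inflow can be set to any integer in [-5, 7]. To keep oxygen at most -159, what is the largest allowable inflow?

Intervening on inflow fixes its value directly, overriding its dependence on stocking.
Substituting into the temp_strat equation gives temp_strat = 14*inflow + 1.
Substituting into the oxygen equation gives oxygen = 56*inflow + 9.
Require 56*inflow + 9 ≤ -159, so inflow ≤ -3.
The largest integer in [-5, 7] satisfying this is -3.

inflow = -3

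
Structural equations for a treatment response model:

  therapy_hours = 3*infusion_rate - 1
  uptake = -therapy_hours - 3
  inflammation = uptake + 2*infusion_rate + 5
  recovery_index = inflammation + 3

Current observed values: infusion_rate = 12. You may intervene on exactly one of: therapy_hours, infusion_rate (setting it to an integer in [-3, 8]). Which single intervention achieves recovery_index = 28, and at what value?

set therapy_hours = 1

Intervening on therapy_hours: with other inputs at their observed values, recovery_index = -therapy_hours + 29. Solving for 28 gives therapy_hours = 1, within [-3, 8].
Intervening on infusion_rate: recovery_index = -infusion_rate + 6. Reaching 28 requires infusion_rate = -22, outside [-3, 8].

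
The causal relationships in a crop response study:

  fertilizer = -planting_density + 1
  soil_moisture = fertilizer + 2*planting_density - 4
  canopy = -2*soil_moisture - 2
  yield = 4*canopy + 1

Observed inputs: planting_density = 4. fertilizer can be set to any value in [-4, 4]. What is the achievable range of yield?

Intervening on fertilizer fixes its value directly, overriding its dependence on planting_density.
Substituting into the soil_moisture equation gives soil_moisture = fertilizer + 4.
So canopy = -2*fertilizer - 10.
Substituting into the yield equation gives yield = -8*fertilizer - 39.
Linear in fertilizer, so extremes are at the endpoints: fertilizer = -4 gives yield = -7; fertilizer = 4 gives yield = -71.

-71 to -7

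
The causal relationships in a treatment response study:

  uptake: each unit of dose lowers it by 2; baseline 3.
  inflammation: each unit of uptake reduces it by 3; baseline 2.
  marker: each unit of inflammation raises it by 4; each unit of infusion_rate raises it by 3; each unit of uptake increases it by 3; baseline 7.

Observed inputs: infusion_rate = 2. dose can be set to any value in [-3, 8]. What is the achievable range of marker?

-60 to 138

Substituting into the inflammation equation gives inflammation = 6*dose - 7.
Substituting into the marker equation gives marker = 18*dose - 6.
Linear in dose, so extremes are at the endpoints: dose = -3 gives marker = -60; dose = 8 gives marker = 138.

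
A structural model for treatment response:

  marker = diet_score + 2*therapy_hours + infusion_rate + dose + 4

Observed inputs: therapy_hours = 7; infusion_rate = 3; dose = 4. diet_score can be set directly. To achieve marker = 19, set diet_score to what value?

Substituting into the marker equation gives marker = diet_score + 25.
Solve diet_score + 25 = 19: diet_score = (19 - 25) / 1 = -6.

diet_score = -6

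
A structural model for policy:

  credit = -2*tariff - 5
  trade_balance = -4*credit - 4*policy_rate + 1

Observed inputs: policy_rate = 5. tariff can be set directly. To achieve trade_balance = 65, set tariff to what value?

tariff = 8

Substituting into the trade_balance equation gives trade_balance = 8*tariff + 1.
Solve 8*tariff + 1 = 65: tariff = (65 - 1) / 8 = 8.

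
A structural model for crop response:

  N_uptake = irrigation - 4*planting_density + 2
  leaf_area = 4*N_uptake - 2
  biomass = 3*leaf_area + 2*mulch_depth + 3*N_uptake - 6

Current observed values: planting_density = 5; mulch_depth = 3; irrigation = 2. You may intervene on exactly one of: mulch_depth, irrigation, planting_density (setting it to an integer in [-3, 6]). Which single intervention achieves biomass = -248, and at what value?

set mulch_depth = 2

Intervening on mulch_depth: with other inputs at their observed values, biomass = 2*mulch_depth - 252. Solving for -248 gives mulch_depth = 2, within [-3, 6].
Intervening on irrigation: biomass = 15*irrigation - 276. Reaching -248 requires irrigation = 28/15, not an integer.
Intervening on planting_density: biomass = -60*planting_density + 54. Reaching -248 requires planting_density = 151/30, not an integer.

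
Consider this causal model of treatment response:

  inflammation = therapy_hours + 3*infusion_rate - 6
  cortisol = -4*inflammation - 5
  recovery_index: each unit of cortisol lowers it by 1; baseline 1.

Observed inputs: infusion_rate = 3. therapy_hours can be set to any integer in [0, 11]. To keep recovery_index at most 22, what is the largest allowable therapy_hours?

Substituting into the inflammation equation gives inflammation = therapy_hours + 3.
So cortisol = -4*therapy_hours - 17.
So recovery_index = 4*therapy_hours + 18.
Require 4*therapy_hours + 18 ≤ 22, so therapy_hours ≤ 1.
The largest integer in [0, 11] satisfying this is 1.

therapy_hours = 1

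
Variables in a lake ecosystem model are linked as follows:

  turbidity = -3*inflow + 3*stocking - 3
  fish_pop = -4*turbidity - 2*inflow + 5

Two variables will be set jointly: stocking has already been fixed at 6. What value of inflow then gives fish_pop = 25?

With stocking held at 6:
Substituting into the turbidity equation gives turbidity = -3*inflow + 15.
Substituting into the fish_pop equation gives fish_pop = 10*inflow - 55.
Solve 10*inflow - 55 = 25: inflow = (25 + 55) / 10 = 8.

inflow = 8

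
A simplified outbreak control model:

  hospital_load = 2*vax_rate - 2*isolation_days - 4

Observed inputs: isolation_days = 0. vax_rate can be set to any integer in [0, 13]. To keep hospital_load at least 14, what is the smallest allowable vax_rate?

Substituting into the hospital_load equation gives hospital_load = 2*vax_rate - 4.
Require 2*vax_rate - 4 ≥ 14, so vax_rate ≥ 9.
The smallest integer in [0, 13] satisfying this is 9.

vax_rate = 9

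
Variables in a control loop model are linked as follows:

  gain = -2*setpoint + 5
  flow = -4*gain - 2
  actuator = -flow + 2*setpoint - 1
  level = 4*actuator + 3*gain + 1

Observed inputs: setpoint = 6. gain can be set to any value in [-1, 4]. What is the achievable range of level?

34 to 129

Intervening on gain fixes its value directly, overriding its dependence on setpoint.
Substituting into the actuator equation gives actuator = 4*gain + 13.
Substituting into the level equation gives level = 19*gain + 53.
Linear in gain, so extremes are at the endpoints: gain = -1 gives level = 34; gain = 4 gives level = 129.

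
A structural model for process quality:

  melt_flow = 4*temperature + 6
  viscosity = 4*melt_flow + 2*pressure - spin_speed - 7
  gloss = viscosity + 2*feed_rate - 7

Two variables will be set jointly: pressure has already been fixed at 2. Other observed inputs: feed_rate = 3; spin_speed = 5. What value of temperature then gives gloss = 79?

With pressure held at 2:
Substituting into the viscosity equation gives viscosity = 16*temperature + 16.
gloss becomes 16*temperature + 15.
Solve 16*temperature + 15 = 79: temperature = (79 - 15) / 16 = 4.

temperature = 4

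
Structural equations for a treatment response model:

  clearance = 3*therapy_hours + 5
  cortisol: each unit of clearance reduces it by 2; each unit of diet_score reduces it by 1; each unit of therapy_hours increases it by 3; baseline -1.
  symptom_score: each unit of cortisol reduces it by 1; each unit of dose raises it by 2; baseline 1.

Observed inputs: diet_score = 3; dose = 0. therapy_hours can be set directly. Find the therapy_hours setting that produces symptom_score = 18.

Substituting into the cortisol equation gives cortisol = -3*therapy_hours - 14.
Substituting into the symptom_score equation gives symptom_score = 3*therapy_hours + 15.
Solve 3*therapy_hours + 15 = 18: therapy_hours = (18 - 15) / 3 = 1.

therapy_hours = 1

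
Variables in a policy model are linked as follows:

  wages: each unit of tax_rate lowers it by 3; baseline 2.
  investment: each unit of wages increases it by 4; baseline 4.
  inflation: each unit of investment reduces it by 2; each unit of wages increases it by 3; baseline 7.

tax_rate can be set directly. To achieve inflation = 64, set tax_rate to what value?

Substituting into the investment equation gives investment = -12*tax_rate + 12.
Substituting into the inflation equation gives inflation = 15*tax_rate - 11.
Solve 15*tax_rate - 11 = 64: tax_rate = (64 + 11) / 15 = 5.

tax_rate = 5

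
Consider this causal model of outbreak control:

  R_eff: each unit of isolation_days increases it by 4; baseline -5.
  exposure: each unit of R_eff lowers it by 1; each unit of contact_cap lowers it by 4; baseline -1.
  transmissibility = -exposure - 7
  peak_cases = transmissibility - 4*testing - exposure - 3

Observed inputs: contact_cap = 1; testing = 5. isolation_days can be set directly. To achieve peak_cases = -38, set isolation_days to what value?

isolation_days = -1

Substituting into the exposure equation gives exposure = -4*isolation_days.
transmissibility becomes 4*isolation_days - 7.
So peak_cases = 8*isolation_days - 30.
Solve 8*isolation_days - 30 = -38: isolation_days = (-38 + 30) / 8 = -1.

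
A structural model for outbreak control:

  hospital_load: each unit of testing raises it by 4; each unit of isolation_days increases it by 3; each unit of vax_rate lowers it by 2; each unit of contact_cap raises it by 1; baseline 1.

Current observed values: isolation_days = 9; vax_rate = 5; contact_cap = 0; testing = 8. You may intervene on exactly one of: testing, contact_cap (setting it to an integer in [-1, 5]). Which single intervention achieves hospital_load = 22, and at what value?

set testing = 1

Intervening on testing: with other inputs at their observed values, hospital_load = 4*testing + 18. Solving for 22 gives testing = 1, within [-1, 5].
Intervening on contact_cap: hospital_load = contact_cap + 50. Reaching 22 requires contact_cap = -28, outside [-1, 5].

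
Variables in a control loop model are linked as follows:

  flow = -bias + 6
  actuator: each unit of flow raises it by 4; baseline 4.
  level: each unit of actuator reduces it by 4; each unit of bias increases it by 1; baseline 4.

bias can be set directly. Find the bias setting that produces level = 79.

bias = 11

Substituting into the actuator equation gives actuator = -4*bias + 28.
This gives level = 17*bias - 108.
Solve 17*bias - 108 = 79: bias = (79 + 108) / 17 = 11.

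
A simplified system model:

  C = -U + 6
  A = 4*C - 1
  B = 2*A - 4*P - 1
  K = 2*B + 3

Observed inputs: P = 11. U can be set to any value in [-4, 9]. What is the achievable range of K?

-139 to 69

Substituting into the A equation gives A = -4*U + 23.
Substituting into the B equation gives B = -8*U + 1.
This gives K = -16*U + 5.
Linear in U, so extremes are at the endpoints: U = -4 gives K = 69; U = 9 gives K = -139.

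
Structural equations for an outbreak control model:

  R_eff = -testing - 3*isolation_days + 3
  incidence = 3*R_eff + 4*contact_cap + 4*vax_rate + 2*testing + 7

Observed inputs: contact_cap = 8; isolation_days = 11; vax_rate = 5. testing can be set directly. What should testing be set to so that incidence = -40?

testing = 9

Substituting into the R_eff equation gives R_eff = -testing - 30.
So incidence = -testing - 31.
Solve -testing - 31 = -40: testing = (-40 + 31) / -1 = 9.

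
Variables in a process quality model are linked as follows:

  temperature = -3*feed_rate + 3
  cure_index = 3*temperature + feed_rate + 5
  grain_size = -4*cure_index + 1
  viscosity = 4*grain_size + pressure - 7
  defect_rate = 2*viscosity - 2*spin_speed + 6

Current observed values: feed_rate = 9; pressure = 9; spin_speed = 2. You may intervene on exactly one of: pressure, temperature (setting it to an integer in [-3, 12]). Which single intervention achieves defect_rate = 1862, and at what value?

set pressure = 5

Intervening on pressure: with other inputs at their observed values, defect_rate = 2*pressure + 1852. Solving for 1862 gives pressure = 5, within [-3, 12].
Intervening on temperature: defect_rate = -96*temperature - 434. Reaching 1862 requires temperature = -287/12, not an integer.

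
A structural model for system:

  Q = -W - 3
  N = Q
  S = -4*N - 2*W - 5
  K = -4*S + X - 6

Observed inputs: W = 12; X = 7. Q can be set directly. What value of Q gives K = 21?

Q = -6

Intervening on Q fixes its value directly, overriding its dependence on W.
Substituting into the S equation gives S = -4*Q - 29.
Substituting into the K equation gives K = 16*Q + 117.
Solve 16*Q + 117 = 21: Q = (21 - 117) / 16 = -6.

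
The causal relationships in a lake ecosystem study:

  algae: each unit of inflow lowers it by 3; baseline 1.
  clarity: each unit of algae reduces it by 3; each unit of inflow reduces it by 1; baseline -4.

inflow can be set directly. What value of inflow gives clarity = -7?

inflow = 0

Substituting into the clarity equation gives clarity = 8*inflow - 7.
Solve 8*inflow - 7 = -7: inflow = (-7 + 7) / 8 = 0.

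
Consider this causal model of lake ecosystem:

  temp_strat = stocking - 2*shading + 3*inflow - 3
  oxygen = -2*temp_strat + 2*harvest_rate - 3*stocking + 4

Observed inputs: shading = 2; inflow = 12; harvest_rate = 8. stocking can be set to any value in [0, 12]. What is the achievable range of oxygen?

Substituting into the temp_strat equation gives temp_strat = stocking + 29.
Substituting into the oxygen equation gives oxygen = -5*stocking - 38.
Linear in stocking, so extremes are at the endpoints: stocking = 0 gives oxygen = -38; stocking = 12 gives oxygen = -98.

-98 to -38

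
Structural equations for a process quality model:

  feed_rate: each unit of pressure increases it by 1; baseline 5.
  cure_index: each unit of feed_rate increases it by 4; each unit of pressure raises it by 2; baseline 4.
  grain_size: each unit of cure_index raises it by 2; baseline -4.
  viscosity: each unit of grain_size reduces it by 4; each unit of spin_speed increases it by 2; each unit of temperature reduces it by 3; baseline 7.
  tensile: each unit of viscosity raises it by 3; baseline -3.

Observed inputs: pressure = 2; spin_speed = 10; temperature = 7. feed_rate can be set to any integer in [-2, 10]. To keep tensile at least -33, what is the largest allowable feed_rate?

Intervening on feed_rate fixes its value directly, overriding its dependence on pressure.
Substituting into the cure_index equation gives cure_index = 4*feed_rate + 8.
Substituting into the grain_size equation gives grain_size = 8*feed_rate + 12.
Substituting into the viscosity equation gives viscosity = -32*feed_rate - 42.
This gives tensile = -96*feed_rate - 129.
Require -96*feed_rate - 129 ≥ -33, so feed_rate ≤ -1.
The largest integer in [-2, 10] satisfying this is -1.

feed_rate = -1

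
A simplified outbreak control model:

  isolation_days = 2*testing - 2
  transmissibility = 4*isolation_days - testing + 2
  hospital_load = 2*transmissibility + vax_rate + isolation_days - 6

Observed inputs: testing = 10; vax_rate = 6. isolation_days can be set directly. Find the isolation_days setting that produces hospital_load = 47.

Intervening on isolation_days fixes its value directly, overriding its dependence on testing.
Substituting into the transmissibility equation gives transmissibility = 4*isolation_days - 8.
This gives hospital_load = 9*isolation_days - 16.
Solve 9*isolation_days - 16 = 47: isolation_days = (47 + 16) / 9 = 7.

isolation_days = 7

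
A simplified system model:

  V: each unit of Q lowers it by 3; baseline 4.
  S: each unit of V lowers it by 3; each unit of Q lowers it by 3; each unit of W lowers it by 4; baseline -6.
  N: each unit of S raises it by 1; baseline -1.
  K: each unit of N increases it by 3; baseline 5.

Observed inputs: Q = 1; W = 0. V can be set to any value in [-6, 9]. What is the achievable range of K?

-106 to 29

Intervening on V fixes its value directly, overriding its dependence on Q.
Substituting into the S equation gives S = -3*V - 9.
Substituting into the N equation gives N = -3*V - 10.
K becomes -9*V - 25.
Linear in V, so extremes are at the endpoints: V = -6 gives K = 29; V = 9 gives K = -106.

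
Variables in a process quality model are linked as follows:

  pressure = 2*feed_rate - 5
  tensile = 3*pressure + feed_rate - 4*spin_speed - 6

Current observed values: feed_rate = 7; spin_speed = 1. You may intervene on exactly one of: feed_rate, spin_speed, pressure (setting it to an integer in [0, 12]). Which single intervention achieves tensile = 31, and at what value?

Intervening on feed_rate: with other inputs at their observed values, tensile = 7*feed_rate - 25. Solving for 31 gives feed_rate = 8, within [0, 12].
Intervening on spin_speed: tensile = -4*spin_speed + 28. Reaching 31 requires spin_speed = -3/4, not an integer.
Intervening on pressure: tensile = 3*pressure - 3. Reaching 31 requires pressure = 34/3, not an integer.

set feed_rate = 8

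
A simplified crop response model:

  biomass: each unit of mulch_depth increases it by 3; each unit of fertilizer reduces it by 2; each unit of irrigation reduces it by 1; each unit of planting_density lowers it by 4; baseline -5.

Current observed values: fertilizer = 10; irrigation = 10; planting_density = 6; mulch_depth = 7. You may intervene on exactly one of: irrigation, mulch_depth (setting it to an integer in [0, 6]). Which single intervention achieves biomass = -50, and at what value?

set mulch_depth = 3

Intervening on irrigation: biomass = -irrigation - 28. Reaching -50 requires irrigation = 22, outside [0, 6].
Intervening on mulch_depth: with other inputs at their observed values, biomass = 3*mulch_depth - 59. Solving for -50 gives mulch_depth = 3, within [0, 6].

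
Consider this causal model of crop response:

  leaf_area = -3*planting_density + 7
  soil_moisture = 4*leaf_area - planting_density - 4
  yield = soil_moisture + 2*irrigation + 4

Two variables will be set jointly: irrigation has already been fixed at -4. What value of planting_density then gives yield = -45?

With irrigation held at -4:
Substituting into the soil_moisture equation gives soil_moisture = -13*planting_density + 24.
Substituting into the yield equation gives yield = -13*planting_density + 20.
Solve -13*planting_density + 20 = -45: planting_density = (-45 - 20) / -13 = 5.

planting_density = 5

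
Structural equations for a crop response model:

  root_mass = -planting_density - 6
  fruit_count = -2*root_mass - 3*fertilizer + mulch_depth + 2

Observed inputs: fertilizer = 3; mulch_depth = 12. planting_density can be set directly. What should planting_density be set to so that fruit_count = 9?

planting_density = -4

Substituting into the fruit_count equation gives fruit_count = 2*planting_density + 17.
Solve 2*planting_density + 17 = 9: planting_density = (9 - 17) / 2 = -4.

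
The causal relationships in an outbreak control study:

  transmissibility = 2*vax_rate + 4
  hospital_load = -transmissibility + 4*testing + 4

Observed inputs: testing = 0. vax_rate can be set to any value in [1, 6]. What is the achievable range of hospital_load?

-12 to -2

Substituting into the hospital_load equation gives hospital_load = -2*vax_rate.
Linear in vax_rate, so extremes are at the endpoints: vax_rate = 1 gives hospital_load = -2; vax_rate = 6 gives hospital_load = -12.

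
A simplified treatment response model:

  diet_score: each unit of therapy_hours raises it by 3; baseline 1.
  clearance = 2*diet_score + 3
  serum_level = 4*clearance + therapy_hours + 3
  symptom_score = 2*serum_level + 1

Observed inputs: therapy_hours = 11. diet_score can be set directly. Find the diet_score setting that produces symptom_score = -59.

Intervening on diet_score fixes its value directly, overriding its dependence on therapy_hours.
Substituting into the serum_level equation gives serum_level = 8*diet_score + 26.
Substituting into the symptom_score equation gives symptom_score = 16*diet_score + 53.
Solve 16*diet_score + 53 = -59: diet_score = (-59 - 53) / 16 = -7.

diet_score = -7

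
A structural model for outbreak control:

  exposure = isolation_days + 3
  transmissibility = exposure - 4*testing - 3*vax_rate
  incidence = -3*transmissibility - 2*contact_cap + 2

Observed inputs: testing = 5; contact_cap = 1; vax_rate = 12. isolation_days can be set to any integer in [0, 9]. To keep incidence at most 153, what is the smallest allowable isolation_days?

isolation_days = 2

Substituting into the transmissibility equation gives transmissibility = isolation_days - 53.
Substituting into the incidence equation gives incidence = -3*isolation_days + 159.
Require -3*isolation_days + 159 ≤ 153, so isolation_days ≥ 2.
The smallest integer in [0, 9] satisfying this is 2.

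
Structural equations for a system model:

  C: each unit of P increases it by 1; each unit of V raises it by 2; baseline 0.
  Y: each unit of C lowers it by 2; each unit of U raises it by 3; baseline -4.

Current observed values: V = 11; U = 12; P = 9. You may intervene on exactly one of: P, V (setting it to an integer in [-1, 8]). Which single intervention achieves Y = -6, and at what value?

Intervening on P: Y = -2*P - 12. Reaching -6 requires P = -3, outside [-1, 8].
Intervening on V: with other inputs at their observed values, Y = -4*V + 14. Solving for -6 gives V = 5, within [-1, 8].

set V = 5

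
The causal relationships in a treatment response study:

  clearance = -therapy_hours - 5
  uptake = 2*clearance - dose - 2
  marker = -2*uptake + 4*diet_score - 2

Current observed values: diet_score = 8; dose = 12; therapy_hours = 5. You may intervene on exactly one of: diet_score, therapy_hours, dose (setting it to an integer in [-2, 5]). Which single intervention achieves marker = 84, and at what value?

Intervening on diet_score: marker = 4*diet_score + 66. Reaching 84 requires diet_score = 9/2, not an integer.
Intervening on therapy_hours: marker = 4*therapy_hours + 78. Reaching 84 requires therapy_hours = 3/2, not an integer.
Intervening on dose: with other inputs at their observed values, marker = 2*dose + 74. Solving for 84 gives dose = 5, within [-2, 5].

set dose = 5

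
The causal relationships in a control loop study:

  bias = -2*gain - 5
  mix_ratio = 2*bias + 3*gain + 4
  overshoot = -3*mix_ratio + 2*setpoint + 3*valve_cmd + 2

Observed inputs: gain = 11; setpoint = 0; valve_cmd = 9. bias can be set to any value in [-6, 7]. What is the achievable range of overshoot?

Intervening on bias fixes its value directly, overriding its dependence on gain.
Substituting into the mix_ratio equation gives mix_ratio = 2*bias + 37.
Substituting into the overshoot equation gives overshoot = -6*bias - 82.
Linear in bias, so extremes are at the endpoints: bias = -6 gives overshoot = -46; bias = 7 gives overshoot = -124.

-124 to -46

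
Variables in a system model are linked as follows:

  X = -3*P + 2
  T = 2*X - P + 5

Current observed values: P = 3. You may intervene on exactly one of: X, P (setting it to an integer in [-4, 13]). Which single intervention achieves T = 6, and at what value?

Intervening on X: with other inputs at their observed values, T = 2*X + 2. Solving for 6 gives X = 2, within [-4, 13].
Intervening on P: T = -7*P + 9. Reaching 6 requires P = 3/7, not an integer.

set X = 2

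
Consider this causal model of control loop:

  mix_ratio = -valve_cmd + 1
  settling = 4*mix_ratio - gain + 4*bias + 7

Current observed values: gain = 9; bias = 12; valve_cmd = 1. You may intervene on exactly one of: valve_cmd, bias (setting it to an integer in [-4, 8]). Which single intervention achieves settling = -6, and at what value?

Intervening on valve_cmd: settling = -4*valve_cmd + 50. Reaching -6 requires valve_cmd = 14, outside [-4, 8].
Intervening on bias: with other inputs at their observed values, settling = 4*bias - 2. Solving for -6 gives bias = -1, within [-4, 8].

set bias = -1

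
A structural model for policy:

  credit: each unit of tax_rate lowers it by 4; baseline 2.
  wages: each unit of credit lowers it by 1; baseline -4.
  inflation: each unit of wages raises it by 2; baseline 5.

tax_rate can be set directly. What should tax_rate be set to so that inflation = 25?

Substituting into the wages equation gives wages = 4*tax_rate - 6.
So inflation = 8*tax_rate - 7.
Solve 8*tax_rate - 7 = 25: tax_rate = (25 + 7) / 8 = 4.

tax_rate = 4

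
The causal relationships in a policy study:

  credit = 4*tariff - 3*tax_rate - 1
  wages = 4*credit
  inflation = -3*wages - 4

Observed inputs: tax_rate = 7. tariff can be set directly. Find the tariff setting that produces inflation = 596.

Substituting into the credit equation gives credit = 4*tariff - 22.
This gives wages = 16*tariff - 88.
So inflation = -48*tariff + 260.
Solve -48*tariff + 260 = 596: tariff = (596 - 260) / -48 = -7.

tariff = -7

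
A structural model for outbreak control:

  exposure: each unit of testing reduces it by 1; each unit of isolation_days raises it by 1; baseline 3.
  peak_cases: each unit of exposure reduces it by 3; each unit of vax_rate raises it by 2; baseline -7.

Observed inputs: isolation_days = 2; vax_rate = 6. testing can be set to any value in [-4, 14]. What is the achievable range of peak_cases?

-22 to 32

Substituting into the exposure equation gives exposure = -testing + 5.
Substituting into the peak_cases equation gives peak_cases = 3*testing - 10.
Linear in testing, so extremes are at the endpoints: testing = -4 gives peak_cases = -22; testing = 14 gives peak_cases = 32.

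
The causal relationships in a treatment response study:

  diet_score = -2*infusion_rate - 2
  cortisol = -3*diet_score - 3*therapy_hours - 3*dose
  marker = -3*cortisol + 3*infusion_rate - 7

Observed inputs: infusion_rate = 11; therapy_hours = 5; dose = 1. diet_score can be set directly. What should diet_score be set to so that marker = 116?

Intervening on diet_score fixes its value directly, overriding its dependence on infusion_rate.
Substituting into the cortisol equation gives cortisol = -3*diet_score - 18.
marker becomes 9*diet_score + 80.
Solve 9*diet_score + 80 = 116: diet_score = (116 - 80) / 9 = 4.

diet_score = 4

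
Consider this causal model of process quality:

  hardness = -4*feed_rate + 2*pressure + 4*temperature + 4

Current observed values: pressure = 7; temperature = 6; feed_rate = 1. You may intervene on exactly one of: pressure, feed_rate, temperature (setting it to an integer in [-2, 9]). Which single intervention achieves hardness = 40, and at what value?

Intervening on pressure: with other inputs at their observed values, hardness = 2*pressure + 24. Solving for 40 gives pressure = 8, within [-2, 9].
Intervening on feed_rate: hardness = -4*feed_rate + 42. Reaching 40 requires feed_rate = 1/2, not an integer.
Intervening on temperature: hardness = 4*temperature + 14. Reaching 40 requires temperature = 13/2, not an integer.

set pressure = 8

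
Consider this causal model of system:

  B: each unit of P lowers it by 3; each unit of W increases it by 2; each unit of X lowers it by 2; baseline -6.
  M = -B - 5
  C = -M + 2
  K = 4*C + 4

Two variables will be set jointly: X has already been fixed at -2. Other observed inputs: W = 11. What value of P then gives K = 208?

With X held at -2:
Substituting into the B equation gives B = -3*P + 20.
So M = 3*P - 25.
This gives C = -3*P + 27.
K becomes -12*P + 112.
Solve -12*P + 112 = 208: P = (208 - 112) / -12 = -8.

P = -8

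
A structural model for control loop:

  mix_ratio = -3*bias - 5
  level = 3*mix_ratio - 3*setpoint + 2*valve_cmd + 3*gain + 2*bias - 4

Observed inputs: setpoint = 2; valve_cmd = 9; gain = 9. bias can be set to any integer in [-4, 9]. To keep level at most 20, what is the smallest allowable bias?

Substituting into the level equation gives level = -7*bias + 20.
Require -7*bias + 20 ≤ 20, so bias ≥ 0.
The smallest integer in [-4, 9] satisfying this is 0.

bias = 0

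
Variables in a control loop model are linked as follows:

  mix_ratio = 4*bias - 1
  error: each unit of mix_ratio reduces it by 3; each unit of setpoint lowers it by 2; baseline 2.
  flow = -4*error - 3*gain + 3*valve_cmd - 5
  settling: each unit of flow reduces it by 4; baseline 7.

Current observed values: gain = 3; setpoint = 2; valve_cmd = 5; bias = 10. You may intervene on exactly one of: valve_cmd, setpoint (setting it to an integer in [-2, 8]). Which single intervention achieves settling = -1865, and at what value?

set valve_cmd = 2

Intervening on valve_cmd: with other inputs at their observed values, settling = -12*valve_cmd - 1841. Solving for -1865 gives valve_cmd = 2, within [-2, 8].
Intervening on setpoint: settling = -32*setpoint - 1837. Reaching -1865 requires setpoint = 7/8, not an integer.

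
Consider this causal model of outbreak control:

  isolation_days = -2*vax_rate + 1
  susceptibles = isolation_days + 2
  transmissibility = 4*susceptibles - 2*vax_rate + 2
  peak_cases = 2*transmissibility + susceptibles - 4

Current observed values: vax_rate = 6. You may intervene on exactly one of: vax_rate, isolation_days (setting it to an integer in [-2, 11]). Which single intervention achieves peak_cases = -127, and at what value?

set vax_rate = 7

Intervening on vax_rate: with other inputs at their observed values, peak_cases = -22*vax_rate + 27. Solving for -127 gives vax_rate = 7, within [-2, 11].
Intervening on isolation_days: peak_cases = 9*isolation_days - 6. Reaching -127 requires isolation_days = -121/9, not an integer.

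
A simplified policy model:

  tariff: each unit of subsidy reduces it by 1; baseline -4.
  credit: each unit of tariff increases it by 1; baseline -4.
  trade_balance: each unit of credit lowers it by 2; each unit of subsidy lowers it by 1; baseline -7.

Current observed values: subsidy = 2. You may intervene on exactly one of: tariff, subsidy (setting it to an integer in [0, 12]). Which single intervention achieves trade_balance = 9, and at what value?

Intervening on tariff: trade_balance = -2*tariff - 1. Reaching 9 requires tariff = -5, outside [0, 12].
Intervening on subsidy: with other inputs at their observed values, trade_balance = subsidy + 9. Solving for 9 gives subsidy = 0, within [0, 12].

set subsidy = 0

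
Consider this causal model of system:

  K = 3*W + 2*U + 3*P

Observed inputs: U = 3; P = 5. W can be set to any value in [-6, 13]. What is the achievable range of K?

3 to 60

Substituting into the K equation gives K = 3*W + 21.
Linear in W, so extremes are at the endpoints: W = -6 gives K = 3; W = 13 gives K = 60.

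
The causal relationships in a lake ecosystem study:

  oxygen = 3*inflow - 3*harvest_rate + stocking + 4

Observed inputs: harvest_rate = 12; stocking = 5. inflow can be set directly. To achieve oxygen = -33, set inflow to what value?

Substituting into the oxygen equation gives oxygen = 3*inflow - 27.
Solve 3*inflow - 27 = -33: inflow = (-33 + 27) / 3 = -2.

inflow = -2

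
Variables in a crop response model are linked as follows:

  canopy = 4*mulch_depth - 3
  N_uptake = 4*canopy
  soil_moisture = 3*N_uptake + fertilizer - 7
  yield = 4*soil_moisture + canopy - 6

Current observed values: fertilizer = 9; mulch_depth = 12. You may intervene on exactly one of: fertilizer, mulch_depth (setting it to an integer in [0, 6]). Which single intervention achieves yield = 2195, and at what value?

set fertilizer = 6

Intervening on fertilizer: with other inputs at their observed values, yield = 4*fertilizer + 2171. Solving for 2195 gives fertilizer = 6, within [0, 6].
Intervening on mulch_depth: yield = 196*mulch_depth - 145. Reaching 2195 requires mulch_depth = 585/49, not an integer.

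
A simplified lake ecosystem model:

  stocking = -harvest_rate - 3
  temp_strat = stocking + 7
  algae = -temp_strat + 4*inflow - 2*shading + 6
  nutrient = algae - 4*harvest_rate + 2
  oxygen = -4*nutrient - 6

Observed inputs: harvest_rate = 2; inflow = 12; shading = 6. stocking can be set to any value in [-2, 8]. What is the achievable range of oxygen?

Intervening on stocking fixes its value directly, overriding its dependence on harvest_rate.
Substituting into the algae equation gives algae = -stocking + 35.
Substituting into the nutrient equation gives nutrient = -stocking + 29.
Substituting into the oxygen equation gives oxygen = 4*stocking - 122.
Linear in stocking, so extremes are at the endpoints: stocking = -2 gives oxygen = -130; stocking = 8 gives oxygen = -90.

-130 to -90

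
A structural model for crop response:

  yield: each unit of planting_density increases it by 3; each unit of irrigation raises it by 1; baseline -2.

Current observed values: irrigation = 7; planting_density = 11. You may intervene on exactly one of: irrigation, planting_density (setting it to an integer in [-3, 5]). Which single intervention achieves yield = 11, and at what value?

Intervening on irrigation: yield = irrigation + 31. Reaching 11 requires irrigation = -20, outside [-3, 5].
Intervening on planting_density: with other inputs at their observed values, yield = 3*planting_density + 5. Solving for 11 gives planting_density = 2, within [-3, 5].

set planting_density = 2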